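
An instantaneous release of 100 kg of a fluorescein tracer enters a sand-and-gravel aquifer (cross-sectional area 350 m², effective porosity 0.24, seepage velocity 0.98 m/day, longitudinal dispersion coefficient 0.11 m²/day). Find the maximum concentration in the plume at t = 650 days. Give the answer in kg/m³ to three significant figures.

0.0397 kg/m³

The peak of an instantaneous 1D plume sits at x = vt; there the Gaussian factor is 1 and C_max = M/(n_e·A·√(4πDt)), where n_e·A is the pore area the mass is dissolved in.
√(4πDt) = √(4π × 0.11 × 650) = 29.97 m, so C_max = 100/(0.24 × 350 × 29.97) = 0.0397 kg/m³.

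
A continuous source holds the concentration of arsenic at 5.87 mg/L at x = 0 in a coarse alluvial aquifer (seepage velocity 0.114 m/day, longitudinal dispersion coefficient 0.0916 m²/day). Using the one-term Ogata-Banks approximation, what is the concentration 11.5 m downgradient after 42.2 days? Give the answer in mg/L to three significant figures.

For a continuous step input, C/C₀ ≈ ½·erfc((x−vt)/(2√(Dt))).
vt = 0.114 × 42.2 = 4.8108 m and 2√(Dt) = 2√(0.0916 × 42.2) = 3.932 m.
Argument (x−vt)/(2√(Dt)) = (11.5 − 4.8108)/3.932 = 1.701; ½·erfc(1.701) = 0.008073.
C = 5.87 × 0.008073 = 0.0474 mg/L.

0.0474 mg/L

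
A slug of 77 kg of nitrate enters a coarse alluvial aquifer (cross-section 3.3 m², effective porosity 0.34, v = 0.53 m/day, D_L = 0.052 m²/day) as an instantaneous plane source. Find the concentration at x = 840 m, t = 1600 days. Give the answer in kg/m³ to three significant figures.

For an instantaneous plane source, C(x,t) = M/(n_e·A·√(4πDt)) · exp(−(x−vt)²/(4Dt)), with n_e·A the pore (flow) area.
Plume center vt = 0.53 × 1600 = 848 m, so the well at 840 m is 8 m upgradient of the peak.
√(4πDt) = 32.33 m, giving peak height M/(n_e·A·√(4πDt)) = 77/(0.34 × 3.3 × 32.33) = 2.123 kg/m³.
(x−vt)²/(4Dt) = (-8)²/(4 × 0.052 × 1600) = 0.1923; exp(−0.1923) = 0.8251.
C = 2.123 × 0.8251 = 1.75 kg/m³.

1.75 kg/m³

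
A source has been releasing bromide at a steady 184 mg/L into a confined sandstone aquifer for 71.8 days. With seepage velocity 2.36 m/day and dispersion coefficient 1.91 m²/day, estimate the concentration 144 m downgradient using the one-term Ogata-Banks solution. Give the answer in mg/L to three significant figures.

173 mg/L

For a continuous step input, C/C₀ ≈ ½·erfc((x−vt)/(2√(Dt))).
vt = 2.36 × 71.8 = 169.448 m and 2√(Dt) = 2√(1.91 × 71.8) = 23.42 m.
Argument (x−vt)/(2√(Dt)) = (144 − 169.448)/23.42 = -1.087; ½·erfc(-1.087) = 0.9379.
C = 184 × 0.9379 = 173 mg/L.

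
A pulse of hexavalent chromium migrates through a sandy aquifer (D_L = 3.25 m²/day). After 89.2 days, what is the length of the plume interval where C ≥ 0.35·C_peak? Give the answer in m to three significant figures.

69.8 m

The plume is Gaussian with σ = √(2Dt) = √(2 × 3.25 × 89.2) = 24.08 m.
C/C_peak = exp(−Δx²/(2σ²)) = 0.35 ⇒ Δx = σ·√(−2 ln 0.35) = 24.08 × 1.449 = 34.89 m.
Width = 2Δx = 69.8 m.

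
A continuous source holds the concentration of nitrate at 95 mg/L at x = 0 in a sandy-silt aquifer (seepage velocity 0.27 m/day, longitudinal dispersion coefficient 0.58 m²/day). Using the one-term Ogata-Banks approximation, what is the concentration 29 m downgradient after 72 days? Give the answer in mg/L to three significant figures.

14.0 mg/L

For a continuous step input, C/C₀ ≈ ½·erfc((x−vt)/(2√(Dt))).
vt = 0.27 × 72 = 19.44 m and 2√(Dt) = 2√(0.58 × 72) = 12.92 m.
Argument (x−vt)/(2√(Dt)) = (29 − 19.44)/12.92 = 0.7399; ½·erfc(0.7399) = 0.1477.
C = 95 × 0.1477 = 14.0 mg/L.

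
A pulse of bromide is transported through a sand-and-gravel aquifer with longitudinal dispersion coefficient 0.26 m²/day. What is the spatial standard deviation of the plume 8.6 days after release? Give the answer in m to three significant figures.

2.11 m

Dispersive spreading gives a Gaussian with σ² = 2Dt; advection only shifts the center.
σ = √(2 × 0.26 × 8.6) = 2.11 m.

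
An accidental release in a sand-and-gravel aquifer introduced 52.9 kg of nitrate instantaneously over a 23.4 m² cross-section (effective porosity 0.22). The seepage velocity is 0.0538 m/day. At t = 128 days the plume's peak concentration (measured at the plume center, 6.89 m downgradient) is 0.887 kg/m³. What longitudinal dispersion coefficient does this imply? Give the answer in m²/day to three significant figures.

0.0834 m²/day

At the plume center C_max = M/(n_e·A·√(4πDt)), so D = M²/(4πt·(n_e·A·C_max)²).
n_e·A·C_max = 0.22 × 23.4 × 0.887 = 4.566 kg/m.
D = 52.9²/(4π × 128 × 4.566²) = 0.0834 m²/day.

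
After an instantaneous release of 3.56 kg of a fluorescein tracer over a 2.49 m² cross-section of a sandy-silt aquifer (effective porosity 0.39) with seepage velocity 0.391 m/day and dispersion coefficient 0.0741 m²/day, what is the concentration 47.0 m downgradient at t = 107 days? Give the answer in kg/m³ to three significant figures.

0.158 kg/m³

For an instantaneous plane source, C(x,t) = M/(n_e·A·√(4πDt)) · exp(−(x−vt)²/(4Dt)), with n_e·A the pore (flow) area.
Plume center vt = 0.391 × 107 = 41.837 m, so the well at 47.0 m is 5.163 m downgradient of the peak.
√(4πDt) = 9.982 m, giving peak height M/(n_e·A·√(4πDt)) = 3.56/(0.39 × 2.49 × 9.982) = 0.3673 kg/m³.
(x−vt)²/(4Dt) = (5.163)²/(4 × 0.0741 × 107) = 0.8405; exp(−0.8405) = 0.4315.
C = 0.3673 × 0.4315 = 0.158 kg/m³.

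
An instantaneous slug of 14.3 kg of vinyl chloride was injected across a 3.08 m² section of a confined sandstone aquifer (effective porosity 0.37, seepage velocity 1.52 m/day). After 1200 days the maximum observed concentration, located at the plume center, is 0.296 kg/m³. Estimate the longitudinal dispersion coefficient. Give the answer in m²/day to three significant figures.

0.119 m²/day

At the plume center C_max = M/(n_e·A·√(4πDt)), so D = M²/(4πt·(n_e·A·C_max)²).
n_e·A·C_max = 0.37 × 3.08 × 0.296 = 0.3373 kg/m.
D = 14.3²/(4π × 1200 × 0.3373²) = 0.119 m²/day.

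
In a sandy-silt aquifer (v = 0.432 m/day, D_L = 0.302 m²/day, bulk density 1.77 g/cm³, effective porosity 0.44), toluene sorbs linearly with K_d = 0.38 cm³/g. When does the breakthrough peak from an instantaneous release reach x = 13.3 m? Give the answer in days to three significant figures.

Retardation factor R = 1 + ρ_b·K_d/n = 1 + 1.77 × 0.38/0.44 = 2.529.
Sorption retards both mechanisms: v_R = v/R = 0.1708 m/day, D_R = D/R = 0.1194 m²/day.
Peak time from v_R²t² + 2D_R t − x² = 0: t = (√(D_R² + v_R²x²) − D_R)/v_R².
√(D_R² + v_R²x²) = √(0.1194² + 0.1708² × 13.3²) = 2.275; v_R² = 0.02917.
t = (2.275 − 0.1194)/0.02917 = 73.9 days.

73.9 days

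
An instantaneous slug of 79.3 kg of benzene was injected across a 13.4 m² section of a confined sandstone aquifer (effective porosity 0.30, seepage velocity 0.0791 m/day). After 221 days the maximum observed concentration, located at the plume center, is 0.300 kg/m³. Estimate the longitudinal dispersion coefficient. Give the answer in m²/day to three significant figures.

At the plume center C_max = M/(n_e·A·√(4πDt)), so D = M²/(4πt·(n_e·A·C_max)²).
n_e·A·C_max = 0.30 × 13.4 × 0.300 = 1.206 kg/m.
D = 79.3²/(4π × 221 × 1.206²) = 1.56 m²/day.

1.56 m²/day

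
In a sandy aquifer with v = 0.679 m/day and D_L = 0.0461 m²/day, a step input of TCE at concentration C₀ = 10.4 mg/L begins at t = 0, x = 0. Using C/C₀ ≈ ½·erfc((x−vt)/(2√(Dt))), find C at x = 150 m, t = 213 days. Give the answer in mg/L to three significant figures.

For a continuous step input, C/C₀ ≈ ½·erfc((x−vt)/(2√(Dt))).
vt = 0.679 × 213 = 144.627 m and 2√(Dt) = 2√(0.0461 × 213) = 6.267 m.
Argument (x−vt)/(2√(Dt)) = (150 − 144.627)/6.267 = 0.8573; ½·erfc(0.8573) = 0.1127.
C = 10.4 × 0.1127 = 1.17 mg/L.

1.17 mg/L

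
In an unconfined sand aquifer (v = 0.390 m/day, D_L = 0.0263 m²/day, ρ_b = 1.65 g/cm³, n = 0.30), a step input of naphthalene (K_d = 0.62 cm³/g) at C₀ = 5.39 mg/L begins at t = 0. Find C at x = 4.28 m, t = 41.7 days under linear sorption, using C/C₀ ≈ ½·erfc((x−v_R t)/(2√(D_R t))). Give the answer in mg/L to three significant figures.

1.08 mg/L

Retardation factor R = 1 + ρ_b·K_d/n = 1 + 1.65 × 0.62/0.30 = 4.410.
Sorption retards both mechanisms: v_R = v/R = 0.08844 m/day, D_R = D/R = 0.005964 m²/day.
v_R·t = 0.08844 × 41.7 = 3.687948 m; 2√(D_R t) = 0.9974 m; argument = (4.28 − 3.687948)/0.9974 = 0.5936.
C = C₀ × ½·erfc(0.5936) = 5.39 × 0.2006 = 1.08 mg/L.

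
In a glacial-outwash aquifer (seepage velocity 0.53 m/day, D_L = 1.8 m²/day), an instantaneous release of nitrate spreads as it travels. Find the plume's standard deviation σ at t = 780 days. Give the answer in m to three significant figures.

53.0 m

Dispersive spreading gives a Gaussian with σ² = 2Dt; advection only shifts the center.
σ = √(2 × 1.8 × 780) = 53.0 m.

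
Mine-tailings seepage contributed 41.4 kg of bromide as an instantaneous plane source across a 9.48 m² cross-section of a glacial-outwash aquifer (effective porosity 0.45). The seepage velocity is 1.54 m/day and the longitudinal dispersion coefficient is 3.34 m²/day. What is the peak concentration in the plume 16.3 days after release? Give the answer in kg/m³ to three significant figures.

0.371 kg/m³

The peak of an instantaneous 1D plume sits at x = vt; there the Gaussian factor is 1 and C_max = M/(n_e·A·√(4πDt)), where n_e·A is the pore area the mass is dissolved in.
√(4πDt) = √(4π × 3.34 × 16.3) = 26.16 m, so C_max = 41.4/(0.45 × 9.48 × 26.16) = 0.371 kg/m³.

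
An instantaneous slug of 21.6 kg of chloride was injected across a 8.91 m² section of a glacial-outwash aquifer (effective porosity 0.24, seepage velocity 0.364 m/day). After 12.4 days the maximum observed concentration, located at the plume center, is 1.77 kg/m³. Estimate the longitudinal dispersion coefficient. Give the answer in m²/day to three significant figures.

0.209 m²/day

At the plume center C_max = M/(n_e·A·√(4πDt)), so D = M²/(4πt·(n_e·A·C_max)²).
n_e·A·C_max = 0.24 × 8.91 × 1.77 = 3.785 kg/m.
D = 21.6²/(4π × 12.4 × 3.785²) = 0.209 m²/day.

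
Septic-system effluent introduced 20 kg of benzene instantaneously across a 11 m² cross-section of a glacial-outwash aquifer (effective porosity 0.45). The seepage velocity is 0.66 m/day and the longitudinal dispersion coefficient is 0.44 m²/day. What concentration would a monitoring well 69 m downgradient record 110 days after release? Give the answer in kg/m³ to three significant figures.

For an instantaneous plane source, C(x,t) = M/(n_e·A·√(4πDt)) · exp(−(x−vt)²/(4Dt)), with n_e·A the pore (flow) area.
Plume center vt = 0.66 × 110 = 72.6 m, so the well at 69 m is 3.6 m upgradient of the peak.
√(4πDt) = 24.66 m, giving peak height M/(n_e·A·√(4πDt)) = 20/(0.45 × 11 × 24.66) = 0.1638 kg/m³.
(x−vt)²/(4Dt) = (-3.6)²/(4 × 0.44 × 110) = 0.06694; exp(−0.06694) = 0.9353.
C = 0.1638 × 0.9353 = 0.153 kg/m³.

0.153 kg/m³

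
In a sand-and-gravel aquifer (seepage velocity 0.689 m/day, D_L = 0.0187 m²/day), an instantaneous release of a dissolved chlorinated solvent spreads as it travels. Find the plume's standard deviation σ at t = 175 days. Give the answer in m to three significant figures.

2.56 m

Dispersive spreading gives a Gaussian with σ² = 2Dt; advection only shifts the center.
σ = √(2 × 0.0187 × 175) = 2.56 m.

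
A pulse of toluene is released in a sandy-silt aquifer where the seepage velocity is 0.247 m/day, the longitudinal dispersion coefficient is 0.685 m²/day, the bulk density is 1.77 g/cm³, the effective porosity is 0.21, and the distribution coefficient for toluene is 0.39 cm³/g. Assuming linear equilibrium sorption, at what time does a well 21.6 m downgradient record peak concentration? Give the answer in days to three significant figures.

Retardation factor R = 1 + ρ_b·K_d/n = 1 + 1.77 × 0.39/0.21 = 4.287.
Sorption retards both mechanisms: v_R = v/R = 0.05762 m/day, D_R = D/R = 0.1598 m²/day.
Peak time from v_R²t² + 2D_R t − x² = 0: t = (√(D_R² + v_R²x²) − D_R)/v_R².
√(D_R² + v_R²x²) = √(0.1598² + 0.05762² × 21.6²) = 1.255; v_R² = 0.003320.
t = (1.255 − 0.1598)/0.003320 = 330 days.

330 days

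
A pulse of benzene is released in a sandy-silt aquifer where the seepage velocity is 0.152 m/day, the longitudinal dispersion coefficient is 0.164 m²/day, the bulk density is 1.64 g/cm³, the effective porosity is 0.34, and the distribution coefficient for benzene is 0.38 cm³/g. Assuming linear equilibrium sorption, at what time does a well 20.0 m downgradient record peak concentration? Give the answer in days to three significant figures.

353 days

Retardation factor R = 1 + ρ_b·K_d/n = 1 + 1.64 × 0.38/0.34 = 2.833.
Sorption retards both mechanisms: v_R = v/R = 0.05365 m/day, D_R = D/R = 0.05789 m²/day.
Peak time from v_R²t² + 2D_R t − x² = 0: t = (√(D_R² + v_R²x²) − D_R)/v_R².
√(D_R² + v_R²x²) = √(0.05789² + 0.05365² × 20.0²) = 1.075; v_R² = 0.002878.
t = (1.075 − 0.05789)/0.002878 = 353 days.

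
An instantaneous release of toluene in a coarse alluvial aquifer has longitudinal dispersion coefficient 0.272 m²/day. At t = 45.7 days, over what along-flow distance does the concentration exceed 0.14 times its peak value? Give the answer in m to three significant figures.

The plume is Gaussian with σ = √(2Dt) = √(2 × 0.272 × 45.7) = 4.986 m.
C/C_peak = exp(−Δx²/(2σ²)) = 0.14 ⇒ Δx = σ·√(−2 ln 0.14) = 4.986 × 1.983 = 9.887 m.
Width = 2Δx = 19.8 m.

19.8 m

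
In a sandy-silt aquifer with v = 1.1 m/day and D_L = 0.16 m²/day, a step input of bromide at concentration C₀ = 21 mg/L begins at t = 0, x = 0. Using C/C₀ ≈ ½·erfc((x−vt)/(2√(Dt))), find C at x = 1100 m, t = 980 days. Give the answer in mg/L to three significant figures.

For a continuous step input, C/C₀ ≈ ½·erfc((x−vt)/(2√(Dt))).
vt = 1.1 × 980 = 1078 m and 2√(Dt) = 2√(0.16 × 980) = 25.04 m.
Argument (x−vt)/(2√(Dt)) = (1100 − 1078)/25.04 = 0.8786; ½·erfc(0.8786) = 0.1070.
C = 21 × 0.1070 = 2.25 mg/L.

2.25 mg/L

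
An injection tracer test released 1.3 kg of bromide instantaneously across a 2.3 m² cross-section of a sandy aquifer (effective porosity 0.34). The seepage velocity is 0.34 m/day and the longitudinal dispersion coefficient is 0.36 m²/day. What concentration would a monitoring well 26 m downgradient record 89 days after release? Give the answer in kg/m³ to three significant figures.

For an instantaneous plane source, C(x,t) = M/(n_e·A·√(4πDt)) · exp(−(x−vt)²/(4Dt)), with n_e·A the pore (flow) area.
Plume center vt = 0.34 × 89 = 30.26 m, so the well at 26 m is 4.26 m upgradient of the peak.
√(4πDt) = 20.07 m, giving peak height M/(n_e·A·√(4πDt)) = 1.3/(0.34 × 2.3 × 20.07) = 0.08283 kg/m³.
(x−vt)²/(4Dt) = (-4.26)²/(4 × 0.36 × 89) = 0.1416; exp(−0.1416) = 0.8680.
C = 0.08283 × 0.8680 = 0.0719 kg/m³.

0.0719 kg/m³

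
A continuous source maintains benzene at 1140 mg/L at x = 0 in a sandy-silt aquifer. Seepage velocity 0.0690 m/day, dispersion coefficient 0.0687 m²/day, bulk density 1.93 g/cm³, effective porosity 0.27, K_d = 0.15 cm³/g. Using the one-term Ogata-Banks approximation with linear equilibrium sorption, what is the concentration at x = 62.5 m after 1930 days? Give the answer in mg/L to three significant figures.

Retardation factor R = 1 + ρ_b·K_d/n = 1 + 1.93 × 0.15/0.27 = 2.072.
Sorption retards both mechanisms: v_R = v/R = 0.03330 m/day, D_R = D/R = 0.03316 m²/day.
v_R·t = 0.03330 × 1930 = 64.269 m; 2√(D_R t) = 16.00 m; argument = (62.5 − 64.269)/16.00 = -0.1106.
C = C₀ × ½·erfc(-0.1106) = 1140 × 0.5621 = 641 mg/L.

641 mg/L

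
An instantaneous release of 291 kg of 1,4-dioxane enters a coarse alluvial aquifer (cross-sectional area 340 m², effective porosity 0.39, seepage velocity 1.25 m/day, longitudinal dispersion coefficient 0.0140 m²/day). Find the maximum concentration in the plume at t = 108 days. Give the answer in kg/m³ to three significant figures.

The peak of an instantaneous 1D plume sits at x = vt; there the Gaussian factor is 1 and C_max = M/(n_e·A·√(4πDt)), where n_e·A is the pore area the mass is dissolved in.
√(4πDt) = √(4π × 0.0140 × 108) = 4.359 m, so C_max = 291/(0.39 × 340 × 4.359) = 0.503 kg/m³.

0.503 kg/m³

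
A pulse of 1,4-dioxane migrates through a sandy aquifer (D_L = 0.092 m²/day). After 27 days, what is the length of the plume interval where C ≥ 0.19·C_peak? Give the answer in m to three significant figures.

8.12 m

The plume is Gaussian with σ = √(2Dt) = √(2 × 0.092 × 27) = 2.229 m.
C/C_peak = exp(−Δx²/(2σ²)) = 0.19 ⇒ Δx = σ·√(−2 ln 0.19) = 2.229 × 1.822 = 4.061 m.
Width = 2Δx = 8.12 m.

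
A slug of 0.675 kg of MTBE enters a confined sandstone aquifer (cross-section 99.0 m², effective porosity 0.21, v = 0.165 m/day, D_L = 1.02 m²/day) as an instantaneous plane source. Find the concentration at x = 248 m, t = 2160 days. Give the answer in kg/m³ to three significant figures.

For an instantaneous plane source, C(x,t) = M/(n_e·A·√(4πDt)) · exp(−(x−vt)²/(4Dt)), with n_e·A the pore (flow) area.
Plume center vt = 0.165 × 2160 = 356.4 m, so the well at 248 m is 108.4 m upgradient of the peak.
√(4πDt) = 166.4 m, giving peak height M/(n_e·A·√(4πDt)) = 0.675/(0.21 × 99.0 × 166.4) = 0.0001951 kg/m³.
(x−vt)²/(4Dt) = (-108.4)²/(4 × 1.02 × 2160) = 1.333; exp(−1.333) = 0.2637.
C = 0.0001951 × 0.2637 = 5.14e-05 kg/m³.

5.14e-05 kg/m³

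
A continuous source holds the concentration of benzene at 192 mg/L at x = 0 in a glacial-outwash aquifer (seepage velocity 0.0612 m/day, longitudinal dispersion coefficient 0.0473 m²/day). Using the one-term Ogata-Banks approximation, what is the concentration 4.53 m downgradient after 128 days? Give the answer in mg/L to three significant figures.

159 mg/L

For a continuous step input, C/C₀ ≈ ½·erfc((x−vt)/(2√(Dt))).
vt = 0.0612 × 128 = 7.8336 m and 2√(Dt) = 2√(0.0473 × 128) = 4.921 m.
Argument (x−vt)/(2√(Dt)) = (4.53 − 7.8336)/4.921 = -0.6713; ½·erfc(-0.6713) = 0.8288.
C = 192 × 0.8288 = 159 mg/L.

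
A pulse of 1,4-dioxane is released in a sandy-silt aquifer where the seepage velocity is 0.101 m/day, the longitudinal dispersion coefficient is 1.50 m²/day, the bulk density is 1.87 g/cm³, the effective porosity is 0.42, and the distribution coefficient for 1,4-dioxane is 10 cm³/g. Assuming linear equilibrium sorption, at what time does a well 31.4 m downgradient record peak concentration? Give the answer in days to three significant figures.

8960 days

Retardation factor R = 1 + ρ_b·K_d/n = 1 + 1.87 × 10/0.42 = 45.52.
Sorption retards both mechanisms: v_R = v/R = 0.002219 m/day, D_R = D/R = 0.03295 m²/day.
Peak time from v_R²t² + 2D_R t − x² = 0: t = (√(D_R² + v_R²x²) − D_R)/v_R².
√(D_R² + v_R²x²) = √(0.03295² + 0.002219² × 31.4²) = 0.07707; v_R² = 4.924e-06.
t = (0.07707 − 0.03295)/4.924e-06 = 8960 days.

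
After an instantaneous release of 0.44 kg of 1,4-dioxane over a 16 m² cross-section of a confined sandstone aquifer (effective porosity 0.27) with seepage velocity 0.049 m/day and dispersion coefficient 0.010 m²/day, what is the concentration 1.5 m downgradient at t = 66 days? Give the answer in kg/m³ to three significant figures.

0.0113 kg/m³

For an instantaneous plane source, C(x,t) = M/(n_e·A·√(4πDt)) · exp(−(x−vt)²/(4Dt)), with n_e·A the pore (flow) area.
Plume center vt = 0.049 × 66 = 3.234 m, so the well at 1.5 m is 1.734 m upgradient of the peak.
√(4πDt) = 2.880 m, giving peak height M/(n_e·A·√(4πDt)) = 0.44/(0.27 × 16 × 2.880) = 0.03537 kg/m³.
(x−vt)²/(4Dt) = (-1.734)²/(4 × 0.010 × 66) = 1.139; exp(−1.139) = 0.3201.
C = 0.03537 × 0.3201 = 0.0113 kg/m³.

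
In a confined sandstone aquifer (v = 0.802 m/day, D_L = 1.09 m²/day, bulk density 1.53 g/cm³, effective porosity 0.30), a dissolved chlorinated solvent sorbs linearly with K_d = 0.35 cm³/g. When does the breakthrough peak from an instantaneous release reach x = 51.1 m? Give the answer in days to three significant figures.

Retardation factor R = 1 + ρ_b·K_d/n = 1 + 1.53 × 0.35/0.30 = 2.785.
Sorption retards both mechanisms: v_R = v/R = 0.2880 m/day, D_R = D/R = 0.3914 m²/day.
Peak time from v_R²t² + 2D_R t − x² = 0: t = (√(D_R² + v_R²x²) − D_R)/v_R².
√(D_R² + v_R²x²) = √(0.3914² + 0.2880² × 51.1²) = 14.72; v_R² = 0.08294.
t = (14.72 − 0.3914)/0.08294 = 173 days.

173 days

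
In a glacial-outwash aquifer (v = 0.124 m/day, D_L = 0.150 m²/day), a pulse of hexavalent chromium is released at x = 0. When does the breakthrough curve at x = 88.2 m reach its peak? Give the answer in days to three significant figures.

702 days

For the 1D instantaneous-source solution, setting ∂C/∂t = 0 at fixed x gives v²t² + 2Dt − x² = 0, so t = (√(D² + v²x²) − D)/v².
√(D² + v²x²) = √(0.150² + 0.124² × 88.2²) = 10.94; v² = 0.015376.
t = (10.94 − 0.150)/0.015376 = 702 days (vs. the pure-advection estimate x/v = 711 d).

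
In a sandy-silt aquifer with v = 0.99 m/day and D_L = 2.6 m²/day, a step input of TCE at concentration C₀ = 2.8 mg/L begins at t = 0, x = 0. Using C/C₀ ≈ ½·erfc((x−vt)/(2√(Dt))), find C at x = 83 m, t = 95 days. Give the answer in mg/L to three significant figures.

1.93 mg/L

For a continuous step input, C/C₀ ≈ ½·erfc((x−vt)/(2√(Dt))).
vt = 0.99 × 95 = 94.05 m and 2√(Dt) = 2√(2.6 × 95) = 31.43 m.
Argument (x−vt)/(2√(Dt)) = (83 − 94.05)/31.43 = -0.3516; ½·erfc(-0.3516) = 0.6905.
C = 2.8 × 0.6905 = 1.93 mg/L.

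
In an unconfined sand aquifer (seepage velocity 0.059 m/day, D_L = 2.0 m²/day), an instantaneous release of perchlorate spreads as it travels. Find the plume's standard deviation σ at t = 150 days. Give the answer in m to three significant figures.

Dispersive spreading gives a Gaussian with σ² = 2Dt; advection only shifts the center.
σ = √(2 × 2.0 × 150) = 24.5 m.

24.5 m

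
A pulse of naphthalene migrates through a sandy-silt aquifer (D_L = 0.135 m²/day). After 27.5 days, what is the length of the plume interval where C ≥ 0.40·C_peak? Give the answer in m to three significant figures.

The plume is Gaussian with σ = √(2Dt) = √(2 × 0.135 × 27.5) = 2.725 m.
C/C_peak = exp(−Δx²/(2σ²)) = 0.40 ⇒ Δx = σ·√(−2 ln 0.40) = 2.725 × 1.354 = 3.690 m.
Width = 2Δx = 7.38 m.

7.38 m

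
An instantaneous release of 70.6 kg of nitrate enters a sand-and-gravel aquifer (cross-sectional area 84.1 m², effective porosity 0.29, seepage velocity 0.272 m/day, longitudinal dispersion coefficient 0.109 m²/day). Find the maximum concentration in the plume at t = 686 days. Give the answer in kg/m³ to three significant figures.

The peak of an instantaneous 1D plume sits at x = vt; there the Gaussian factor is 1 and C_max = M/(n_e·A·√(4πDt)), where n_e·A is the pore area the mass is dissolved in.
√(4πDt) = √(4π × 0.109 × 686) = 30.65 m, so C_max = 70.6/(0.29 × 84.1 × 30.65) = 0.0944 kg/m³.

0.0944 kg/m³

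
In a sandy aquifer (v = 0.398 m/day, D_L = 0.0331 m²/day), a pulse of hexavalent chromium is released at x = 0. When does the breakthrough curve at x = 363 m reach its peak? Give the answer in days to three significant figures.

For the 1D instantaneous-source solution, setting ∂C/∂t = 0 at fixed x gives v²t² + 2Dt − x² = 0, so t = (√(D² + v²x²) − D)/v².
√(D² + v²x²) = √(0.0331² + 0.398² × 363²) = 144.5; v² = 0.158404.
t = (144.5 − 0.0331)/0.158404 = 912 days (vs. the pure-advection estimate x/v = 912 d).

912 days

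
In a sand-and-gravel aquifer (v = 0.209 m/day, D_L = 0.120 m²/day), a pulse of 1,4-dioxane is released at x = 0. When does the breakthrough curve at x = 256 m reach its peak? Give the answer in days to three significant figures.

For the 1D instantaneous-source solution, setting ∂C/∂t = 0 at fixed x gives v²t² + 2Dt − x² = 0, so t = (√(D² + v²x²) − D)/v².
√(D² + v²x²) = √(0.120² + 0.209² × 256²) = 53.50; v² = 0.043681.
t = (53.50 − 0.120)/0.043681 = 1220 days (vs. the pure-advection estimate x/v = 1220 d).

1220 days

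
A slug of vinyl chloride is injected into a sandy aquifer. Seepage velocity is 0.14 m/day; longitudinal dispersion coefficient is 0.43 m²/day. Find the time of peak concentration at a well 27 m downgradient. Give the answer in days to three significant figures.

For the 1D instantaneous-source solution, setting ∂C/∂t = 0 at fixed x gives v²t² + 2Dt − x² = 0, so t = (√(D² + v²x²) − D)/v².
√(D² + v²x²) = √(0.43² + 0.14² × 27²) = 3.804; v² = 0.0196.
t = (3.804 − 0.43)/0.0196 = 172 days (vs. the pure-advection estimate x/v = 193 d).

172 days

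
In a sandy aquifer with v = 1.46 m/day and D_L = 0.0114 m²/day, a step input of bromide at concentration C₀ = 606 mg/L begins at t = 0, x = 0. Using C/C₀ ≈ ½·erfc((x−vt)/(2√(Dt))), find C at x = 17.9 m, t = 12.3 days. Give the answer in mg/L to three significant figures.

For a continuous step input, C/C₀ ≈ ½·erfc((x−vt)/(2√(Dt))).
vt = 1.46 × 12.3 = 17.958 m and 2√(Dt) = 2√(0.0114 × 12.3) = 0.7489 m.
Argument (x−vt)/(2√(Dt)) = (17.9 − 17.958)/0.7489 = -0.07745; ½·erfc(-0.07745) = 0.5436.
C = 606 × 0.5436 = 329 mg/L.

329 mg/L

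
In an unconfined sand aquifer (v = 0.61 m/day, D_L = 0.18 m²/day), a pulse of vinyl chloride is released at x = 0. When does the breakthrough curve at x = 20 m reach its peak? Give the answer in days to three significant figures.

For the 1D instantaneous-source solution, setting ∂C/∂t = 0 at fixed x gives v²t² + 2Dt − x² = 0, so t = (√(D² + v²x²) − D)/v².
√(D² + v²x²) = √(0.18² + 0.61² × 20²) = 12.20; v² = 0.3721.
t = (12.20 − 0.18)/0.3721 = 32.3 days (vs. the pure-advection estimate x/v = 32.8 d).

32.3 days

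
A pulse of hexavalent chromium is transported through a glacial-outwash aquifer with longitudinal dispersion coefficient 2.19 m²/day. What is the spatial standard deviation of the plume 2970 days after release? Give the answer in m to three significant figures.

Dispersive spreading gives a Gaussian with σ² = 2Dt; advection only shifts the center.
σ = √(2 × 2.19 × 2970) = 114 m.

114 m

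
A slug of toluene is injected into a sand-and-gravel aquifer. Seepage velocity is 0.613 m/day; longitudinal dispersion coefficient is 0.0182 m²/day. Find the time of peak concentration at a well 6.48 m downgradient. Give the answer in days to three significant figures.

For the 1D instantaneous-source solution, setting ∂C/∂t = 0 at fixed x gives v²t² + 2Dt − x² = 0, so t = (√(D² + v²x²) − D)/v².
√(D² + v²x²) = √(0.0182² + 0.613² × 6.48²) = 3.972; v² = 0.375769.
t = (3.972 − 0.0182)/0.375769 = 10.5 days (vs. the pure-advection estimate x/v = 10.6 d).

10.5 days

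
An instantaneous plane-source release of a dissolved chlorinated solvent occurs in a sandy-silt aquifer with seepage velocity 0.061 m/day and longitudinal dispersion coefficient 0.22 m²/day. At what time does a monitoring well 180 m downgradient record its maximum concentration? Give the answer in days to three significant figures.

2890 days

For the 1D instantaneous-source solution, setting ∂C/∂t = 0 at fixed x gives v²t² + 2Dt − x² = 0, so t = (√(D² + v²x²) − D)/v².
√(D² + v²x²) = √(0.22² + 0.061² × 180²) = 10.98; v² = 0.003721.
t = (10.98 − 0.22)/0.003721 = 2890 days (vs. the pure-advection estimate x/v = 2950 d).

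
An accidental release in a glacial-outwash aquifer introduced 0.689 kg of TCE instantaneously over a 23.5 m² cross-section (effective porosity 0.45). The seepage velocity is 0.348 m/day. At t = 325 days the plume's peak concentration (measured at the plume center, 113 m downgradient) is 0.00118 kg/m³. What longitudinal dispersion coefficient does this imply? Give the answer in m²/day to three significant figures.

At the plume center C_max = M/(n_e·A·√(4πDt)), so D = M²/(4πt·(n_e·A·C_max)²).
n_e·A·C_max = 0.45 × 23.5 × 0.00118 = 0.01248 kg/m.
D = 0.689²/(4π × 325 × 0.01248²) = 0.746 m²/day.

0.746 m²/day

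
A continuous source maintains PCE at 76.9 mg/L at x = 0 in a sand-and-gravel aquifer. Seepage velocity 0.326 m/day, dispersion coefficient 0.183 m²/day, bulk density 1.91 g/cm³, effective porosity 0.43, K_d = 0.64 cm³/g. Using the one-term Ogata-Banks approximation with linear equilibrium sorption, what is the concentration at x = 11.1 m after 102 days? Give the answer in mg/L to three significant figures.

Retardation factor R = 1 + ρ_b·K_d/n = 1 + 1.91 × 0.64/0.43 = 3.843.
Sorption retards both mechanisms: v_R = v/R = 0.08483 m/day, D_R = D/R = 0.04762 m²/day.
v_R·t = 0.08483 × 102 = 8.65266 m; 2√(D_R t) = 4.408 m; argument = (11.1 − 8.65266)/4.408 = 0.5552.
C = C₀ × ½·erfc(0.5552) = 76.9 × 0.2162 = 16.6 mg/L.

16.6 mg/L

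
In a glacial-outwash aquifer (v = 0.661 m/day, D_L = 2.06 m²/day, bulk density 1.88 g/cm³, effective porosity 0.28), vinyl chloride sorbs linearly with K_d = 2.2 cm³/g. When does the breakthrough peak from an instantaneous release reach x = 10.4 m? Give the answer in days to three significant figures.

Retardation factor R = 1 + ρ_b·K_d/n = 1 + 1.88 × 2.2/0.28 = 15.77.
Sorption retards both mechanisms: v_R = v/R = 0.04192 m/day, D_R = D/R = 0.1306 m²/day.
Peak time from v_R²t² + 2D_R t − x² = 0: t = (√(D_R² + v_R²x²) − D_R)/v_R².
√(D_R² + v_R²x²) = √(0.1306² + 0.04192² × 10.4²) = 0.4551; v_R² = 0.001757.
t = (0.4551 − 0.1306)/0.001757 = 185 days.

185 days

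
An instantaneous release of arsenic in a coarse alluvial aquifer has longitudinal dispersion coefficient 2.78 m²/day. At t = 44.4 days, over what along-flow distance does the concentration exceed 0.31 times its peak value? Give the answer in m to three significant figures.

The plume is Gaussian with σ = √(2Dt) = √(2 × 2.78 × 44.4) = 15.71 m.
C/C_peak = exp(−Δx²/(2σ²)) = 0.31 ⇒ Δx = σ·√(−2 ln 0.31) = 15.71 × 1.530 = 24.04 m.
Width = 2Δx = 48.1 m.

48.1 m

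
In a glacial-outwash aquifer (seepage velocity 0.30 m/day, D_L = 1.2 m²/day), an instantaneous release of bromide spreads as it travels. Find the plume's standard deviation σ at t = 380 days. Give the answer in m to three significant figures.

30.2 m

Dispersive spreading gives a Gaussian with σ² = 2Dt; advection only shifts the center.
σ = √(2 × 1.2 × 380) = 30.2 m.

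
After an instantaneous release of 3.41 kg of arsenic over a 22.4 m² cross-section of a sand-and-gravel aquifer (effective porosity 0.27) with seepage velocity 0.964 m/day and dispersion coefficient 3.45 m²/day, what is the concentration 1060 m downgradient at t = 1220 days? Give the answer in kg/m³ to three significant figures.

For an instantaneous plane source, C(x,t) = M/(n_e·A·√(4πDt)) · exp(−(x−vt)²/(4Dt)), with n_e·A the pore (flow) area.
Plume center vt = 0.964 × 1220 = 1176.08 m, so the well at 1060 m is 116.08 m upgradient of the peak.
√(4πDt) = 230.0 m, giving peak height M/(n_e·A·√(4πDt)) = 3.41/(0.27 × 22.4 × 230.0) = 0.002451 kg/m³.
(x−vt)²/(4Dt) = (-116.08)²/(4 × 3.45 × 1220) = 0.8003; exp(−0.8003) = 0.4492.
C = 0.002451 × 0.4492 = 0.00110 kg/m³.

0.00110 kg/m³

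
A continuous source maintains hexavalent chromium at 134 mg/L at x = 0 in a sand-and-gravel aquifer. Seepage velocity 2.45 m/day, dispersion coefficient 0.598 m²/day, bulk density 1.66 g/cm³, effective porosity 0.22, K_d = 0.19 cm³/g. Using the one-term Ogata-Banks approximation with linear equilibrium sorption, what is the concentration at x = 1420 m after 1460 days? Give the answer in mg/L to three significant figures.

Retardation factor R = 1 + ρ_b·K_d/n = 1 + 1.66 × 0.19/0.22 = 2.434.
Sorption retards both mechanisms: v_R = v/R = 1.007 m/day, D_R = D/R = 0.2457 m²/day.
v_R·t = 1.007 × 1460 = 1470.22 m; 2√(D_R t) = 37.88 m; argument = (1420 − 1470.22)/37.88 = -1.326.
C = C₀ × ½·erfc(-1.326) = 134 × 0.9696 = 130 mg/L.

130 mg/L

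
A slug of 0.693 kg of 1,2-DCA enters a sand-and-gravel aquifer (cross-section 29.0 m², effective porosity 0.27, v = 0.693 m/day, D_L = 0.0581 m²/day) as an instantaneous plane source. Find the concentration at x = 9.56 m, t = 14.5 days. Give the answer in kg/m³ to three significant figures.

0.0253 kg/m³

For an instantaneous plane source, C(x,t) = M/(n_e·A·√(4πDt)) · exp(−(x−vt)²/(4Dt)), with n_e·A the pore (flow) area.
Plume center vt = 0.693 × 14.5 = 10.0485 m, so the well at 9.56 m is 0.4885 m upgradient of the peak.
√(4πDt) = 3.254 m, giving peak height M/(n_e·A·√(4πDt)) = 0.693/(0.27 × 29.0 × 3.254) = 0.02720 kg/m³.
(x−vt)²/(4Dt) = (-0.4885)²/(4 × 0.0581 × 14.5) = 0.07081; exp(−0.07081) = 0.9316.
C = 0.02720 × 0.9316 = 0.0253 kg/m³.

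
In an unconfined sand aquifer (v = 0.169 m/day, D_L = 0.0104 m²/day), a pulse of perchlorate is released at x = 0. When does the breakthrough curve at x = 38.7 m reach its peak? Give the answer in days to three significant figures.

229 days

For the 1D instantaneous-source solution, setting ∂C/∂t = 0 at fixed x gives v²t² + 2Dt − x² = 0, so t = (√(D² + v²x²) − D)/v².
√(D² + v²x²) = √(0.0104² + 0.169² × 38.7²) = 6.540; v² = 0.028561.
t = (6.540 − 0.0104)/0.028561 = 229 days (vs. the pure-advection estimate x/v = 229 d).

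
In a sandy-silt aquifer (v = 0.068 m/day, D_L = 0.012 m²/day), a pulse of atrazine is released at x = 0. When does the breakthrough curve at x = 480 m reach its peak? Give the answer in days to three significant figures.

For the 1D instantaneous-source solution, setting ∂C/∂t = 0 at fixed x gives v²t² + 2Dt − x² = 0, so t = (√(D² + v²x²) − D)/v².
√(D² + v²x²) = √(0.012² + 0.068² × 480²) = 32.64; v² = 0.004624.
t = (32.64 − 0.012)/0.004624 = 7060 days (vs. the pure-advection estimate x/v = 7060 d).

7060 days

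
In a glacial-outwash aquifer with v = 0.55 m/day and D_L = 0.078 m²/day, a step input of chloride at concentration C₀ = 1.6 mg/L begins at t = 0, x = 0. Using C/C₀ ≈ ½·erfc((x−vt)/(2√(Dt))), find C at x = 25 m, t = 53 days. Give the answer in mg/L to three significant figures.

1.48 mg/L

For a continuous step input, C/C₀ ≈ ½·erfc((x−vt)/(2√(Dt))).
vt = 0.55 × 53 = 29.15 m and 2√(Dt) = 2√(0.078 × 53) = 4.066 m.
Argument (x−vt)/(2√(Dt)) = (25 − 29.15)/4.066 = -1.021; ½·erfc(-1.021) = 0.9256.
C = 1.6 × 0.9256 = 1.48 mg/L.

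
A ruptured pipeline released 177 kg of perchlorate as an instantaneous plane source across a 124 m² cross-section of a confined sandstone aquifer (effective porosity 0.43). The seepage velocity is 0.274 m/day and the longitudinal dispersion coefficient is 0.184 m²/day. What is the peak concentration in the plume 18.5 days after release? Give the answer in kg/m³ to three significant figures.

0.508 kg/m³

The peak of an instantaneous 1D plume sits at x = vt; there the Gaussian factor is 1 and C_max = M/(n_e·A·√(4πDt)), where n_e·A is the pore area the mass is dissolved in.
√(4πDt) = √(4π × 0.184 × 18.5) = 6.540 m, so C_max = 177/(0.43 × 124 × 6.540) = 0.508 kg/m³.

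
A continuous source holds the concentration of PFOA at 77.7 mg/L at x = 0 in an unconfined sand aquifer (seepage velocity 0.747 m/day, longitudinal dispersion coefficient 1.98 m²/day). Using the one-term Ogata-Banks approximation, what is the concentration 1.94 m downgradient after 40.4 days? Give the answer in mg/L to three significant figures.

For a continuous step input, C/C₀ ≈ ½·erfc((x−vt)/(2√(Dt))).
vt = 0.747 × 40.4 = 30.1788 m and 2√(Dt) = 2√(1.98 × 40.4) = 17.89 m.
Argument (x−vt)/(2√(Dt)) = (1.94 − 30.1788)/17.89 = -1.578; ½·erfc(-1.578) = 0.9872.
C = 77.7 × 0.9872 = 76.7 mg/L.

76.7 mg/L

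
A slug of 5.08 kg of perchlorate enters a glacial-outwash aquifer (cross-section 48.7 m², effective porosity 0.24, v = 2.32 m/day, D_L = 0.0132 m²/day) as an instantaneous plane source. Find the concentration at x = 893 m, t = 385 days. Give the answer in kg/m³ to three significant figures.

For an instantaneous plane source, C(x,t) = M/(n_e·A·√(4πDt)) · exp(−(x−vt)²/(4Dt)), with n_e·A the pore (flow) area.
Plume center vt = 2.32 × 385 = 893.2 m, so the well at 893 m is 0.2 m upgradient of the peak.
√(4πDt) = 7.991 m, giving peak height M/(n_e·A·√(4πDt)) = 5.08/(0.24 × 48.7 × 7.991) = 0.05439 kg/m³.
(x−vt)²/(4Dt) = (-0.2)²/(4 × 0.0132 × 385) = 0.001968; exp(−0.001968) = 0.9980.
C = 0.05439 × 0.9980 = 0.0543 kg/m³.

0.0543 kg/m³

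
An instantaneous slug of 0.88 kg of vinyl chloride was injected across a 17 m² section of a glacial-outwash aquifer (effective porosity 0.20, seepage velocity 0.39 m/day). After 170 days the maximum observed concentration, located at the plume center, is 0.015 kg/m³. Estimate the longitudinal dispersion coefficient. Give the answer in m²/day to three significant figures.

At the plume center C_max = M/(n_e·A·√(4πDt)), so D = M²/(4πt·(n_e·A·C_max)²).
n_e·A·C_max = 0.20 × 17 × 0.015 = 0.05100 kg/m.
D = 0.88²/(4π × 170 × 0.05100²) = 0.139 m²/day.

0.139 m²/day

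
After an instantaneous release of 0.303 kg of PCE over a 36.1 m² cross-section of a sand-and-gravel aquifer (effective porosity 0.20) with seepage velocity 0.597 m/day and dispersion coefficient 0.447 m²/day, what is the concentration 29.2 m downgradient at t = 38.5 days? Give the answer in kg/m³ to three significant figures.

0.00163 kg/m³

For an instantaneous plane source, C(x,t) = M/(n_e·A·√(4πDt)) · exp(−(x−vt)²/(4Dt)), with n_e·A the pore (flow) area.
Plume center vt = 0.597 × 38.5 = 22.9845 m, so the well at 29.2 m is 6.2155 m downgradient of the peak.
√(4πDt) = 14.71 m, giving peak height M/(n_e·A·√(4πDt)) = 0.303/(0.20 × 36.1 × 14.71) = 0.002853 kg/m³.
(x−vt)²/(4Dt) = (6.2155)²/(4 × 0.447 × 38.5) = 0.5612; exp(−0.5612) = 0.5705.
C = 0.002853 × 0.5705 = 0.00163 kg/m³.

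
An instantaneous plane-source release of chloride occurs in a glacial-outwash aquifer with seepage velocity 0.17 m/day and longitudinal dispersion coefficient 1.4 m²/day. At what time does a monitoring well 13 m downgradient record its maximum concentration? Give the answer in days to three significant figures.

For the 1D instantaneous-source solution, setting ∂C/∂t = 0 at fixed x gives v²t² + 2Dt − x² = 0, so t = (√(D² + v²x²) − D)/v².
√(D² + v²x²) = √(1.4² + 0.17² × 13²) = 2.616; v² = 0.0289.
t = (2.616 − 1.4)/0.0289 = 42.1 days (vs. the pure-advection estimate x/v = 76.5 d).

42.1 days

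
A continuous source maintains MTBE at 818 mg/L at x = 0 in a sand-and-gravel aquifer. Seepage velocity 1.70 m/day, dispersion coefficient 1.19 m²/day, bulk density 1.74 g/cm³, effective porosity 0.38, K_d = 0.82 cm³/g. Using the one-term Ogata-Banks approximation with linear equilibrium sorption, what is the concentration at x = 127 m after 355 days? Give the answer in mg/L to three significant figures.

407 mg/L

Retardation factor R = 1 + ρ_b·K_d/n = 1 + 1.74 × 0.82/0.38 = 4.755.
Sorption retards both mechanisms: v_R = v/R = 0.3575 m/day, D_R = D/R = 0.2503 m²/day.
v_R·t = 0.3575 × 355 = 126.9125 m; 2√(D_R t) = 18.85 m; argument = (127 − 126.9125)/18.85 = 0.004642.
C = C₀ × ½·erfc(0.004642) = 818 × 0.4974 = 407 mg/L.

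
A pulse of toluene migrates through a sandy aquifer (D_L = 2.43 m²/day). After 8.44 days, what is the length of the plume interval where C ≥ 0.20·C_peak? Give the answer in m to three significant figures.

The plume is Gaussian with σ = √(2Dt) = √(2 × 2.43 × 8.44) = 6.405 m.
C/C_peak = exp(−Δx²/(2σ²)) = 0.20 ⇒ Δx = σ·√(−2 ln 0.20) = 6.405 × 1.794 = 11.49 m.
Width = 2Δx = 23.0 m.

23.0 m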